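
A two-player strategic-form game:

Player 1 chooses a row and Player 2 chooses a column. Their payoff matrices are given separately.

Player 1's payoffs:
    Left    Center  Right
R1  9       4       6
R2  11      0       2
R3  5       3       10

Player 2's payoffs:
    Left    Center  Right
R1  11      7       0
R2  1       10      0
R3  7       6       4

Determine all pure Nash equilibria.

No pure-strategy Nash equilibrium.

For each player, find the best response to each opponent profile; mutual best responses are the pure NE.
Player 1 against Left: payoffs 9, 11, 5 → best response R2.
Player 1 against Center: payoffs 4, 0, 3 → best response R1.
Player 1 against Right: payoffs 6, 2, 10 → best response R3.
Player 2 against R1: payoffs 11, 7, 0 → best response Left.
Player 2 against R2: payoffs 1, 10, 0 → best response Center.
Player 2 against R3: payoffs 7, 6, 4 → best response Left.
No profile is a mutual best response for all players.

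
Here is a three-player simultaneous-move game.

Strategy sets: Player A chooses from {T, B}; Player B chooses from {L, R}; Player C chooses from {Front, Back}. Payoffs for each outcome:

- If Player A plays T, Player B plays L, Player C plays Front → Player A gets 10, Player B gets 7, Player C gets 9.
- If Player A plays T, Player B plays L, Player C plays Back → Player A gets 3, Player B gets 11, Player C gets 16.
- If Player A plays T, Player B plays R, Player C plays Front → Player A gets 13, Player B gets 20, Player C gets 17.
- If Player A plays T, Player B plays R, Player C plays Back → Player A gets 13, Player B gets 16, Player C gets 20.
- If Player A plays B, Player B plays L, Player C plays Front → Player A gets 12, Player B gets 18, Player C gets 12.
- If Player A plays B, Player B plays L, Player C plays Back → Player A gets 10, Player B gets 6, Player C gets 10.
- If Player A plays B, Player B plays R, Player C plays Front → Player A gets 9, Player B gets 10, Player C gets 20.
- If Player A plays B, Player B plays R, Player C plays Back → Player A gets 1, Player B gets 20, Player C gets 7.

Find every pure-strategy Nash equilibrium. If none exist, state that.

Player A against (L, Front): payoffs 10, 12 → best response B.
Player A against (L, Back): payoffs 3, 10 → best response B.
Player A against (R, Front): payoffs 13, 9 → best response T.
Player A against (R, Back): payoffs 13, 1 → best response T.
Player B against (T, Front): payoffs 7, 20 → best response R.
Player B against (T, Back): payoffs 11, 16 → best response R.
Player B against (B, Front): payoffs 18, 10 → best response L.
Player B against (B, Back): payoffs 6, 20 → best response R.
Player C against (T, L): payoffs 9, 16 → best response Back.
Player C against (T, R): payoffs 17, 20 → best response Back.
Player C against (B, L): payoffs 12, 10 → best response Front.
Player C against (B, R): payoffs 20, 7 → best response Front.
Mutual best responses: (T, R, Back); (B, L, Front).

The pure Nash equilibria are (T, R, Back); (B, L, Front).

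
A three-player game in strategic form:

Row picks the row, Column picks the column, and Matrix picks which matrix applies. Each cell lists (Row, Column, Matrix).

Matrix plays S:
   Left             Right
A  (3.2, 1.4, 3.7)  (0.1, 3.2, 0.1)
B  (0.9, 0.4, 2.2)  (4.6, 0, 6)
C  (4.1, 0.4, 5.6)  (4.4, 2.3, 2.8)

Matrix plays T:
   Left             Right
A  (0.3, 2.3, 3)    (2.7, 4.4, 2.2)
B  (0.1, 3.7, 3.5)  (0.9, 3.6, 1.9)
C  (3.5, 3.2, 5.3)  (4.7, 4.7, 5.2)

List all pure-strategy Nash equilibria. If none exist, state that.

Row against (Left, S): payoffs 3.2, 0.9, 4.1 → best response C.
Row against (Left, T): payoffs 0.3, 0.1, 3.5 → best response C.
Row against (Right, S): payoffs 0.1, 4.6, 4.4 → best response B.
Row against (Right, T): payoffs 2.7, 0.9, 4.7 → best response C.
Column against (A, S): payoffs 1.4, 3.2 → best response Right.
Column against (A, T): payoffs 2.3, 4.4 → best response Right.
Column against (B, S): payoffs 0.4, 0 → best response Left.
Column against (B, T): payoffs 3.7, 3.6 → best response Left.
Column against (C, S): payoffs 0.4, 2.3 → best response Right.
Column against (C, T): payoffs 3.2, 4.7 → best response Right.
Matrix against (A, Left): payoffs 3.7, 3 → best response S.
Matrix against (A, Right): payoffs 0.1, 2.2 → best response T.
Matrix against (B, Left): payoffs 2.2, 3.5 → best response T.
Matrix against (B, Right): payoffs 6, 1.9 → best response S.
Matrix against (C, Left): payoffs 5.6, 5.3 → best response S.
Matrix against (C, Right): payoffs 2.8, 5.2 → best response T.
Mutual best responses: (C, Right, T).

The unique pure-strategy Nash equilibrium is (C, Right, T).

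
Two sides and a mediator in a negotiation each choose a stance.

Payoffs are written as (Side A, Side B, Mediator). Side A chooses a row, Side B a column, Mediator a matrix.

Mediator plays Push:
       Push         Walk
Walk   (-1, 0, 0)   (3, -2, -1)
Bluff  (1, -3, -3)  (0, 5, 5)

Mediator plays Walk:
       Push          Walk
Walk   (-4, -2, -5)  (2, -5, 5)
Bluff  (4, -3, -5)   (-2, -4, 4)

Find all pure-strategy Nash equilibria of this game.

There is no pure-strategy Nash equilibrium.

Mark each player's best response to every combination of opponents' strategies; a profile where every player is best-responding is a pure Nash equilibrium.
Side A against (Push, Push): payoffs -1, 1 → best response Bluff.
Side A against (Push, Walk): payoffs -4, 4 → best response Bluff.
Side A against (Walk, Push): payoffs 3, 0 → best response Walk.
Side A against (Walk, Walk): payoffs 2, -2 → best response Walk.
Side B against (Walk, Push): payoffs 0, -2 → best response Push.
Side B against (Walk, Walk): payoffs -2, -5 → best response Push.
Side B against (Bluff, Push): payoffs -3, 5 → best response Walk.
Side B against (Bluff, Walk): payoffs -3, -4 → best response Push.
Mediator against (Walk, Push): payoffs 0, -5 → best response Push.
Mediator against (Walk, Walk): payoffs -1, 5 → best response Walk.
Mediator against (Bluff, Push): payoffs -3, -5 → best response Push.
Mediator against (Bluff, Walk): payoffs 5, 4 → best response Push.
No profile is a mutual best response for all players.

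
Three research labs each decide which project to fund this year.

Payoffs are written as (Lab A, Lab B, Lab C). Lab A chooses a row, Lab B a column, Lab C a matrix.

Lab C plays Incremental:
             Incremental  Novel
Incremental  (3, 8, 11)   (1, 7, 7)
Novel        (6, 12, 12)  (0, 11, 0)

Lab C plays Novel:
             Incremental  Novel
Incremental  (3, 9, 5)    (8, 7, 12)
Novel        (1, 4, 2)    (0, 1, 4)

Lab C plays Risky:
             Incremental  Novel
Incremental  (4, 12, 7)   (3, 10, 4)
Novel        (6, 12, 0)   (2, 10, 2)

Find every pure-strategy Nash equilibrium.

For each strategy profile, look for a profitable unilateral deviation.
(Incremental, Incremental, Incremental): Lab A can switch to Novel (3 → 6). Not NE.
(Incremental, Incremental, Novel): Lab C can switch to Incremental (5 → 11). Not NE.
(Incremental, Incremental, Risky): Lab A can switch to Novel (4 → 6). Not NE.
(Incremental, Novel, Incremental): Lab B can switch to Incremental (7 → 8). Not NE.
(Incremental, Novel, Novel): Lab B can switch to Incremental (7 → 9). Not NE.
(Incremental, Novel, Risky): Lab B can switch to Incremental (10 → 12). Not NE.
(Novel, Incremental, Incremental): Lab A gets 6, best alternative 3; Lab B gets 12, best alternative 11; Lab C gets 12, best alternative 2. No profitable deviation — NE.
(Novel, Incremental, Novel): Lab A can switch to Incremental (1 → 3). Not NE.
(Novel, Incremental, Risky): Lab C can switch to Incremental (0 → 12). Not NE.
(Novel, Novel, Incremental): Lab A can switch to Incremental (0 → 1). Not NE.
(Novel, Novel, Novel): Lab A can switch to Incremental (0 → 8). Not NE.
(The remaining 1 profile has a profitable deviation by the same check.)

(Novel, Incremental, Incremental)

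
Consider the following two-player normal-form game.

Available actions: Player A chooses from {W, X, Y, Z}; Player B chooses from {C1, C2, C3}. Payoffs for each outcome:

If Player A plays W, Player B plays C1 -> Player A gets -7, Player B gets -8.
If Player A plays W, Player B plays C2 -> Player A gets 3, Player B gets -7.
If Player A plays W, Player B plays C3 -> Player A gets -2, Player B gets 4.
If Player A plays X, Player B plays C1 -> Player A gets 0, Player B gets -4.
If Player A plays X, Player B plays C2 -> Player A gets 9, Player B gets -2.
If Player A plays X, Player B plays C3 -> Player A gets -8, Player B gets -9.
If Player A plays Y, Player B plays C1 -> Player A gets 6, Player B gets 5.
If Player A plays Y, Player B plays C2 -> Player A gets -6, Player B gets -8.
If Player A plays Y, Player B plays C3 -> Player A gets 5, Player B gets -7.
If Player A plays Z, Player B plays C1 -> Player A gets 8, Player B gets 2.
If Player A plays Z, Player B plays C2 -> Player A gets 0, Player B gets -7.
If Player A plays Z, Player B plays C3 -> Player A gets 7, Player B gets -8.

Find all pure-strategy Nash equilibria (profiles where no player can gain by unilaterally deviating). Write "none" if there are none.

Check each profile: it is a Nash equilibrium iff no player can strictly gain by switching unilaterally.
(W, C1): Player A can switch to X (-7 → 0). Not NE.
(W, C2): Player A can switch to X (3 → 9). Not NE.
(W, C3): Player A can switch to Y (-2 → 5). Not NE.
(X, C1): Player A can switch to Y (0 → 6). Not NE.
(X, C2): Player A gets 9, best alternative 3; Player B gets -2, best alternative -4. No profitable deviation — NE.
(X, C3): Player A can switch to W (-8 → -2). Not NE.
(Y, C1): Player A can switch to Z (6 → 8). Not NE.
(Y, C2): Player A can switch to W (-6 → 3). Not NE.
(Y, C3): Player A can switch to Z (5 → 7). Not NE.
(Z, C1): Player A gets 8, best alternative 6; Player B gets 2, best alternative -7. No profitable deviation — NE.
(Z, C2): Player A can switch to W (0 → 3). Not NE.
(Z, C3): Player B can switch to C1 (-8 → 2). Not NE.

(X, C2), (Z, C1)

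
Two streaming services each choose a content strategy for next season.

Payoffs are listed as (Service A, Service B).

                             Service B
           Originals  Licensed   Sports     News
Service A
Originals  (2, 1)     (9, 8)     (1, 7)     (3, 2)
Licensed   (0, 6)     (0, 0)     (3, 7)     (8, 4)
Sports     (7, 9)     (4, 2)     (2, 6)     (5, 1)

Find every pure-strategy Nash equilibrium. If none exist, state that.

(Originals, Licensed), (Licensed, Sports), (Sports, Originals)

Service A against Originals: payoffs 2, 0, 7 → best response Sports.
Service A against Licensed: payoffs 9, 0, 4 → best response Originals.
Service A against Sports: payoffs 1, 3, 2 → best response Licensed.
Service A against News: payoffs 3, 8, 5 → best response Licensed.
Service B against Originals: payoffs 1, 8, 7, 2 → best response Licensed.
Service B against Licensed: payoffs 6, 0, 7, 4 → best response Sports.
Service B against Sports: payoffs 9, 2, 6, 1 → best response Originals.
Mutual best responses: (Originals, Licensed); (Licensed, Sports); (Sports, Originals).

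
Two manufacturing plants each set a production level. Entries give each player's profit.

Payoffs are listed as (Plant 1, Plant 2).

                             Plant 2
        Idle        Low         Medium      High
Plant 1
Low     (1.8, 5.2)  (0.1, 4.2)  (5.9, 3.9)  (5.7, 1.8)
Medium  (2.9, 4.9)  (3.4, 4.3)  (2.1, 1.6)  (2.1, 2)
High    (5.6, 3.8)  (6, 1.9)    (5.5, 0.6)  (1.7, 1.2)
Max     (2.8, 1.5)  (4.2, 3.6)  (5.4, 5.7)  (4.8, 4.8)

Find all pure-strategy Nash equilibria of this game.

For each player, find the best response to each opponent profile; mutual best responses are the pure NE.
Plant 1 against Idle: payoffs 1.8, 2.9, 5.6, 2.8 → best response High.
Plant 1 against Low: payoffs 0.1, 3.4, 6, 4.2 → best response High.
Plant 1 against Medium: payoffs 5.9, 2.1, 5.5, 5.4 → best response Low.
Plant 1 against High: payoffs 5.7, 2.1, 1.7, 4.8 → best response Low.
Plant 2 against Low: payoffs 5.2, 4.2, 3.9, 1.8 → best response Idle.
Plant 2 against Medium: payoffs 4.9, 4.3, 1.6, 2 → best response Idle.
Plant 2 against High: payoffs 3.8, 1.9, 0.6, 1.2 → best response Idle.
Plant 2 against Max: payoffs 1.5, 3.6, 5.7, 4.8 → best response Medium.
Mutual best responses: (High, Idle).

The unique pure-strategy Nash equilibrium is (High, Idle).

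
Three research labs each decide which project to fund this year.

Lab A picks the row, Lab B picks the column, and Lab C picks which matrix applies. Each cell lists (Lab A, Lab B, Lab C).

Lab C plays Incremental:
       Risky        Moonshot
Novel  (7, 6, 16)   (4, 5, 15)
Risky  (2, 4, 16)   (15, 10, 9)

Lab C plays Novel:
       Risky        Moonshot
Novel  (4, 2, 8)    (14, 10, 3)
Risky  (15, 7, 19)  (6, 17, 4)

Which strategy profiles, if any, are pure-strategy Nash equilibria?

(Novel, Risky, Incremental) and (Risky, Moonshot, Incremental)

For each strategy profile, look for a profitable unilateral deviation.
(Novel, Risky, Incremental): Lab A gets 7, best alternative 2; Lab B gets 6, best alternative 5; Lab C gets 16, best alternative 8. No profitable deviation — NE.
(Novel, Risky, Novel): Lab A can switch to Risky (4 → 15). Not NE.
(Novel, Moonshot, Incremental): Lab A can switch to Risky (4 → 15). Not NE.
(Novel, Moonshot, Novel): Lab C can switch to Incremental (3 → 15). Not NE.
(Risky, Risky, Incremental): Lab A can switch to Novel (2 → 7). Not NE.
(Risky, Risky, Novel): Lab B can switch to Moonshot (7 → 17). Not NE.
(Risky, Moonshot, Incremental): Lab A gets 15, best alternative 4; Lab B gets 10, best alternative 4; Lab C gets 9, best alternative 4. No profitable deviation — NE.
(Risky, Moonshot, Novel): Lab A can switch to Novel (6 → 14). Not NE.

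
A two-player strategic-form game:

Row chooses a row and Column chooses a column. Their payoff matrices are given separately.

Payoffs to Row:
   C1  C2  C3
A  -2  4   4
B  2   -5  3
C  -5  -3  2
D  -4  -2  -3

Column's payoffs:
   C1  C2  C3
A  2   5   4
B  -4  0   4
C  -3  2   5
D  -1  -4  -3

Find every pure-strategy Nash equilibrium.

Row against C1: payoffs -2, 2, -5, -4 → best response B.
Row against C2: payoffs 4, -5, -3, -2 → best response A.
Row against C3: payoffs 4, 3, 2, -3 → best response A.
Column against A: payoffs 2, 5, 4 → best response C2.
Column against B: payoffs -4, 0, 4 → best response C3.
Column against C: payoffs -3, 2, 5 → best response C3.
Column against D: payoffs -1, -4, -3 → best response C1.
Mutual best responses: (A, C2).

(A, C2)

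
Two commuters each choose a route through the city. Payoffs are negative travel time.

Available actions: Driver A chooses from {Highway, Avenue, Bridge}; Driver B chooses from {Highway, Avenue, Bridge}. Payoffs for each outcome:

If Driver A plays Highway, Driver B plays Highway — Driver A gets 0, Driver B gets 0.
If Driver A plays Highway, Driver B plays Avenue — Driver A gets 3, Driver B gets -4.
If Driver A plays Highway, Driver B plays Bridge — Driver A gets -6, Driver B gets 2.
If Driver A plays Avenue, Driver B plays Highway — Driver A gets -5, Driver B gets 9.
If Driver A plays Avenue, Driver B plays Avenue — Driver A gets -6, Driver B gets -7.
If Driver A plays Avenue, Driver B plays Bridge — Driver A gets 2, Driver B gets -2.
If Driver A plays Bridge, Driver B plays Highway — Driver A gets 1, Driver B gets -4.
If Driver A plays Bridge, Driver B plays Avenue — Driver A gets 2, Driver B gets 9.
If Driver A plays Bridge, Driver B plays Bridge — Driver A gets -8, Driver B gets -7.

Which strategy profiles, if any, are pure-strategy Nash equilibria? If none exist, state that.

(Highway, Highway): Driver A can switch to Bridge (0 → 1). Not NE.
(Highway, Avenue): Driver B can switch to Highway (-4 → 0). Not NE.
(Highway, Bridge): Driver A can switch to Avenue (-6 → 2). Not NE.
(Avenue, Highway): Driver A can switch to Highway (-5 → 0). Not NE.
(Avenue, Avenue): Driver A can switch to Highway (-6 → 3). Not NE.
(Avenue, Bridge): Driver B can switch to Highway (-2 → 9). Not NE.
(Bridge, Highway): Driver B can switch to Avenue (-4 → 9). Not NE.
(Bridge, Avenue): Driver A can switch to Highway (2 → 3). Not NE.
(Bridge, Bridge): Driver A can switch to Highway (-8 → -6). Not NE.

No pure-strategy Nash equilibrium.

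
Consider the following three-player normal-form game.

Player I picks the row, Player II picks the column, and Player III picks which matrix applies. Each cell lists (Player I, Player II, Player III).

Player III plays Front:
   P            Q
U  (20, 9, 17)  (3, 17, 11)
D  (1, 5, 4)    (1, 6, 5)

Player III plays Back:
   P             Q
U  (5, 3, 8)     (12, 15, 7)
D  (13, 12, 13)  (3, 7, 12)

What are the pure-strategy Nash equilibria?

For each player, find the best response to each opponent profile; mutual best responses are the pure NE.
Player I against (P, Front): payoffs 20, 1 → best response U.
Player I against (P, Back): payoffs 5, 13 → best response D.
Player I against (Q, Front): payoffs 3, 1 → best response U.
Player I against (Q, Back): payoffs 12, 3 → best response U.
Player II against (U, Front): payoffs 9, 17 → best response Q.
Player II against (U, Back): payoffs 3, 15 → best response Q.
Player II against (D, Front): payoffs 5, 6 → best response Q.
Player II against (D, Back): payoffs 12, 7 → best response P.
Player III against (U, P): payoffs 17, 8 → best response Front.
Player III against (U, Q): payoffs 11, 7 → best response Front.
Player III against (D, P): payoffs 4, 13 → best response Back.
Player III against (D, Q): payoffs 5, 12 → best response Back.
Mutual best responses: (U, Q, Front); (D, P, Back).

The pure Nash equilibria are (U, Q, Front); (D, P, Back).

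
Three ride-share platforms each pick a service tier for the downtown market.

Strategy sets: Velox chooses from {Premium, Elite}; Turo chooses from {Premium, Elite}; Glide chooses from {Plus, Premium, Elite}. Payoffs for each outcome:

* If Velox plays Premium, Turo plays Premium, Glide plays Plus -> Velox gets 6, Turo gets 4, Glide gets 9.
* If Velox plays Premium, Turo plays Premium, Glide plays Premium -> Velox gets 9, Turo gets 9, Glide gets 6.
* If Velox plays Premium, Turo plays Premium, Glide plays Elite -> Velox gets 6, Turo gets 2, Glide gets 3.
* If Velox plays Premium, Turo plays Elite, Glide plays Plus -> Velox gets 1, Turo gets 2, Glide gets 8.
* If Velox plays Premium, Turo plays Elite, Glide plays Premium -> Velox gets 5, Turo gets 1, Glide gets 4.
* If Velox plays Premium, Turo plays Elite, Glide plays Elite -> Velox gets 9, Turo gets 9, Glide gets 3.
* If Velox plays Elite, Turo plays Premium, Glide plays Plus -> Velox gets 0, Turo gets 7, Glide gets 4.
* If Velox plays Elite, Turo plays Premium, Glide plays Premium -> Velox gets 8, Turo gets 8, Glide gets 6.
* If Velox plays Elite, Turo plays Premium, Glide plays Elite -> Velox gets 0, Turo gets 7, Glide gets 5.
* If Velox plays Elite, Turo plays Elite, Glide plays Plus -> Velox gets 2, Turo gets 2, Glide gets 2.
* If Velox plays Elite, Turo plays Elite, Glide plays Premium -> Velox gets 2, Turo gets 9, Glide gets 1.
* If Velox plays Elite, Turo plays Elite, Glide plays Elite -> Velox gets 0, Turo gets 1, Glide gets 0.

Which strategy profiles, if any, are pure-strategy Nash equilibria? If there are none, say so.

For each strategy profile, look for a profitable unilateral deviation.
(Premium, Premium, Plus): Velox gets 6, best alternative 0; Turo gets 4, best alternative 2; Glide gets 9, best alternative 6. No profitable deviation — NE.
(Premium, Premium, Premium): Glide can switch to Plus (6 → 9). Not NE.
(Premium, Premium, Elite): Turo can switch to Elite (2 → 9). Not NE.
(Premium, Elite, Plus): Velox can switch to Elite (1 → 2). Not NE.
(Premium, Elite, Premium): Turo can switch to Premium (1 → 9). Not NE.
(Premium, Elite, Elite): Glide can switch to Plus (3 → 8). Not NE.
(Elite, Premium, Plus): Velox can switch to Premium (0 → 6). Not NE.
(Elite, Premium, Premium): Velox can switch to Premium (8 → 9). Not NE.
(Elite, Premium, Elite): Velox can switch to Premium (0 → 6). Not NE.
(The remaining 3 profiles each have a profitable deviation by the same check.)

(Premium, Premium, Plus)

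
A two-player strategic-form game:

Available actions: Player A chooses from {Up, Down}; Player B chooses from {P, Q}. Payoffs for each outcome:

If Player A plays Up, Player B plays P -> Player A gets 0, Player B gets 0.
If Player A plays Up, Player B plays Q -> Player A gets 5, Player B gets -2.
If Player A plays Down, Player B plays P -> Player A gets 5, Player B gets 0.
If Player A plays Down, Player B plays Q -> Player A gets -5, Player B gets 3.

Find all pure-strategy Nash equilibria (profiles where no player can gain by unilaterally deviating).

Player A against P: payoffs 0, 5 → best response Down.
Player A against Q: payoffs 5, -5 → best response Up.
Player B against Up: payoffs 0, -2 → best response P.
Player B against Down: payoffs 0, 3 → best response Q.
No profile is a mutual best response for all players.

This game has no pure Nash equilibrium.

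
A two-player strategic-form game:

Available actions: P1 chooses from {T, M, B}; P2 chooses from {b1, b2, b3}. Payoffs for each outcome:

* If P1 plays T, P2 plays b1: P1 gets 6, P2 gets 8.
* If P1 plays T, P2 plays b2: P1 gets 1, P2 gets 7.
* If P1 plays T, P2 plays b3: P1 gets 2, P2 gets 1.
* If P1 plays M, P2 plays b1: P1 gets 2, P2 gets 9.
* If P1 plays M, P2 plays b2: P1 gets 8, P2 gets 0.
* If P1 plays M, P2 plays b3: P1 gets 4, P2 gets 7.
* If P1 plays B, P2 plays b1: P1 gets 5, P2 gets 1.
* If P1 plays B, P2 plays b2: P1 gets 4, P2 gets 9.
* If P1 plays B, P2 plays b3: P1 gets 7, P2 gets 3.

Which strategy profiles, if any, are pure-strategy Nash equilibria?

The unique pure-strategy Nash equilibrium is (T, b1).

P1 against b1: payoffs 6, 2, 5 → best response T.
P1 against b2: payoffs 1, 8, 4 → best response M.
P1 against b3: payoffs 2, 4, 7 → best response B.
P2 against T: payoffs 8, 7, 1 → best response b1.
P2 against M: payoffs 9, 0, 7 → best response b1.
P2 against B: payoffs 1, 9, 3 → best response b2.
Mutual best responses: (T, b1).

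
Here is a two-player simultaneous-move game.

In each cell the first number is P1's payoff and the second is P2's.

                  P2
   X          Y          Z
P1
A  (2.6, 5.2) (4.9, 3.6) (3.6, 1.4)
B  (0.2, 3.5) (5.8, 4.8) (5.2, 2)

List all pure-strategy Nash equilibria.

P1 against X: payoffs 2.6, 0.2 → best response A.
P1 against Y: payoffs 4.9, 5.8 → best response B.
P1 against Z: payoffs 3.6, 5.2 → best response B.
P2 against A: payoffs 5.2, 3.6, 1.4 → best response X.
P2 against B: payoffs 3.5, 4.8, 2 → best response Y.
Mutual best responses: (A, X); (B, Y).

Pure-strategy Nash equilibria: (A, X) and (B, Y)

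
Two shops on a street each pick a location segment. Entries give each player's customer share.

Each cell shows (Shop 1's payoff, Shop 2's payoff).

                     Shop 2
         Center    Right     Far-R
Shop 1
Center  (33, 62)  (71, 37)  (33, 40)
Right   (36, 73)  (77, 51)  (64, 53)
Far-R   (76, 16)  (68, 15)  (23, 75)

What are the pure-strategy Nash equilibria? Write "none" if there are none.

Shop 1 against Center: payoffs 33, 36, 76 → best response Far-R.
Shop 1 against Right: payoffs 71, 77, 68 → best response Right.
Shop 1 against Far-R: payoffs 33, 64, 23 → best response Right.
Shop 2 against Center: payoffs 62, 37, 40 → best response Center.
Shop 2 against Right: payoffs 73, 51, 53 → best response Center.
Shop 2 against Far-R: payoffs 16, 15, 75 → best response Far-R.
No profile is a mutual best response for all players.

No pure-strategy Nash equilibrium.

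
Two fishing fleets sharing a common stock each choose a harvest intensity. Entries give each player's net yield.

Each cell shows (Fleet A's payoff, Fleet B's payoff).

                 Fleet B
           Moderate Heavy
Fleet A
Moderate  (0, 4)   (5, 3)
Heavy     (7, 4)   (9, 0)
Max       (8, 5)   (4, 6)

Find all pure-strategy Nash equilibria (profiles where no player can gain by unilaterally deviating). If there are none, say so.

No pure-strategy Nash equilibrium.

(Moderate, Moderate): Fleet A can switch to Heavy (0 → 7). Not NE.
(Moderate, Heavy): Fleet A can switch to Heavy (5 → 9). Not NE.
(Heavy, Moderate): Fleet A can switch to Max (7 → 8). Not NE.
(Heavy, Heavy): Fleet B can switch to Moderate (0 → 4). Not NE.
(Max, Moderate): Fleet B can switch to Heavy (5 → 6). Not NE.
(Max, Heavy): Fleet A can switch to Moderate (4 → 5). Not NE.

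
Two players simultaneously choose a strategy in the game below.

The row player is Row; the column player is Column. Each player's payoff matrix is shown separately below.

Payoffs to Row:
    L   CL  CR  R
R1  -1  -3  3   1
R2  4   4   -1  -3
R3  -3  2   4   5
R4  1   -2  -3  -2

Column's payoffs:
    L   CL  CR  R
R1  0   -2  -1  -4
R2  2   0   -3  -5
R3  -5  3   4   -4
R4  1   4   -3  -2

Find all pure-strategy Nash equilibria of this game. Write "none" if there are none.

The pure Nash equilibria are (R2, L), (R3, CR).

(R1, L): Row can switch to R2 (-1 → 4). Not NE.
(R1, CL): Row can switch to R2 (-3 → 4). Not NE.
(R1, CR): Row can switch to R3 (3 → 4). Not NE.
(R1, R): Row can switch to R3 (1 → 5). Not NE.
(R2, L): Row gets 4, best alternative 1; Column gets 2, best alternative 0. No profitable deviation — NE.
(R2, CL): Column can switch to L (0 → 2). Not NE.
(R2, CR): Row can switch to R1 (-1 → 3). Not NE.
(R2, R): Row can switch to R1 (-3 → 1). Not NE.
(R3, L): Row can switch to R1 (-3 → -1). Not NE.
(R3, CR): Row gets 4, best alternative 3; Column gets 4, best alternative 3. No profitable deviation — NE.
(The remaining 6 profiles each have a profitable deviation by the same check.)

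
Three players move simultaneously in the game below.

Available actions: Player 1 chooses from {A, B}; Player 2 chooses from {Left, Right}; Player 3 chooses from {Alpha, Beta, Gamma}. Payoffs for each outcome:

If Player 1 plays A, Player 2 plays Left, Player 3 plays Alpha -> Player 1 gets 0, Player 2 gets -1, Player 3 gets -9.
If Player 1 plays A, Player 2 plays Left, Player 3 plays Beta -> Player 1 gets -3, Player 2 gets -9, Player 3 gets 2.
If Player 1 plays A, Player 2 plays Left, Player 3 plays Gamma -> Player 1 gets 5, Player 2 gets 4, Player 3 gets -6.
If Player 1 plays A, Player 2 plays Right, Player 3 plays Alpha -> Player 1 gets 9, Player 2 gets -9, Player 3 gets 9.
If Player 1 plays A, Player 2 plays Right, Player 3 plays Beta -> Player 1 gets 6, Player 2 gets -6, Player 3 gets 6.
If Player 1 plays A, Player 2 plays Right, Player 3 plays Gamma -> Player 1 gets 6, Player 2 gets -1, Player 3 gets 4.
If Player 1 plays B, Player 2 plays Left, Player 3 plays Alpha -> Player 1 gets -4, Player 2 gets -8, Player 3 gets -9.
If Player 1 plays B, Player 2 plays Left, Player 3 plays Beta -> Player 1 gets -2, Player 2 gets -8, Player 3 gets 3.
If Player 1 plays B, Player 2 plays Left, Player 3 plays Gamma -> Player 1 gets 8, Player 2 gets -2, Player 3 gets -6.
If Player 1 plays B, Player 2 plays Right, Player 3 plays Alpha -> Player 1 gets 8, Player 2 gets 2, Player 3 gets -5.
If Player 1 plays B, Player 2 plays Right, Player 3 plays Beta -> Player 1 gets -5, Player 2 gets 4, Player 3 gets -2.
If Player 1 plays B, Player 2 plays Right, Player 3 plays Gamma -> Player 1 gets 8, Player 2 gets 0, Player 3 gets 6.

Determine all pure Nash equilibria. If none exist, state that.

(A, Left, Alpha): Player 3 can switch to Beta (-9 → 2). Not NE.
(A, Left, Beta): Player 1 can switch to B (-3 → -2). Not NE.
(A, Left, Gamma): Player 1 can switch to B (5 → 8). Not NE.
(A, Right, Alpha): Player 2 can switch to Left (-9 → -1). Not NE.
(A, Right, Beta): Player 3 can switch to Alpha (6 → 9). Not NE.
(A, Right, Gamma): Player 1 can switch to B (6 → 8). Not NE.
(B, Left, Alpha): Player 1 can switch to A (-4 → 0). Not NE.
(B, Left, Beta): Player 2 can switch to Right (-8 → 4). Not NE.
(B, Right, Gamma): Player 1 gets 8, best alternative 6; Player 2 gets 0, best alternative -2; Player 3 gets 6, best alternative -2. No profitable deviation — NE.
(The remaining 3 profiles each have a profitable deviation by the same check.)

The unique pure-strategy Nash equilibrium is (B, Right, Gamma).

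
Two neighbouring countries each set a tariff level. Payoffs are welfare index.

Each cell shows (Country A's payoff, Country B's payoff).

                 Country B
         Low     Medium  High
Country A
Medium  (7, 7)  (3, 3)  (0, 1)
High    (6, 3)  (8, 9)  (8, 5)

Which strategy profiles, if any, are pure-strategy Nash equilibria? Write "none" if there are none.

(Medium, Low): Country A gets 7, best alternative 6; Country B gets 7, best alternative 3. No profitable deviation — NE.
(Medium, Medium): Country A can switch to High (3 → 8). Not NE.
(Medium, High): Country A can switch to High (0 → 8). Not NE.
(High, Low): Country A can switch to Medium (6 → 7). Not NE.
(High, Medium): Country A gets 8, best alternative 3; Country B gets 9, best alternative 5. No profitable deviation — NE.
(High, High): Country B can switch to Medium (5 → 9). Not NE.

(Medium, Low) and (High, Medium)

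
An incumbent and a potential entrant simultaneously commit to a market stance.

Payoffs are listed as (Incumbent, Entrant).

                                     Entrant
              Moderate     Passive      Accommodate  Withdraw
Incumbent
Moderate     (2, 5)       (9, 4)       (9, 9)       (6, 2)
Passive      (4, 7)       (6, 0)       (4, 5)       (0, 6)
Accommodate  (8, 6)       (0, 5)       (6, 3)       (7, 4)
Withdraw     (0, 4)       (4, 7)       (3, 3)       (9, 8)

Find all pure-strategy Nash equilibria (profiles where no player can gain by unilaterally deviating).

Mark each player's best response to every combination of opponents' strategies; a profile where every player is best-responding is a pure Nash equilibrium.
Incumbent against Moderate: payoffs 2, 4, 8, 0 → best response Accommodate.
Incumbent against Passive: payoffs 9, 6, 0, 4 → best response Moderate.
Incumbent against Accommodate: payoffs 9, 4, 6, 3 → best response Moderate.
Incumbent against Withdraw: payoffs 6, 0, 7, 9 → best response Withdraw.
Entrant against Moderate: payoffs 5, 4, 9, 2 → best response Accommodate.
Entrant against Passive: payoffs 7, 0, 5, 6 → best response Moderate.
Entrant against Accommodate: payoffs 6, 5, 3, 4 → best response Moderate.
Entrant against Withdraw: payoffs 4, 7, 3, 8 → best response Withdraw.
Mutual best responses: (Moderate, Accommodate); (Accommodate, Moderate); (Withdraw, Withdraw).

Pure-strategy Nash equilibria: (Moderate, Accommodate); (Accommodate, Moderate); (Withdraw, Withdraw)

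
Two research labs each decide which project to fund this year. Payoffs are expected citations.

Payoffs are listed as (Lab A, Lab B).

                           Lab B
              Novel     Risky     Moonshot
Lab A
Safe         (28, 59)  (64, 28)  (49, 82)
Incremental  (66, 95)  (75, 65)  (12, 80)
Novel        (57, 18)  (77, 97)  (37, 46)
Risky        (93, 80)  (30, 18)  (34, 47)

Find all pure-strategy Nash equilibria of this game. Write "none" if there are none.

(Safe, Novel): Lab A can switch to Incremental (28 → 66). Not NE.
(Safe, Risky): Lab A can switch to Incremental (64 → 75). Not NE.
(Safe, Moonshot): Lab A gets 49, best alternative 37; Lab B gets 82, best alternative 59. No profitable deviation — NE.
(Incremental, Novel): Lab A can switch to Risky (66 → 93). Not NE.
(Incremental, Risky): Lab A can switch to Novel (75 → 77). Not NE.
(Incremental, Moonshot): Lab A can switch to Safe (12 → 49). Not NE.
(Novel, Novel): Lab A can switch to Incremental (57 → 66). Not NE.
(Novel, Risky): Lab A gets 77, best alternative 75; Lab B gets 97, best alternative 46. No profitable deviation — NE.
(Novel, Moonshot): Lab A can switch to Safe (37 → 49). Not NE.
(Risky, Novel): Lab A gets 93, best alternative 66; Lab B gets 80, best alternative 47. No profitable deviation — NE.
(Risky, Risky): Lab A can switch to Safe (30 → 64). Not NE.
(The remaining 1 profile has a profitable deviation by the same check.)

Pure-strategy Nash equilibria: (Safe, Moonshot) and (Novel, Risky) and (Risky, Novel)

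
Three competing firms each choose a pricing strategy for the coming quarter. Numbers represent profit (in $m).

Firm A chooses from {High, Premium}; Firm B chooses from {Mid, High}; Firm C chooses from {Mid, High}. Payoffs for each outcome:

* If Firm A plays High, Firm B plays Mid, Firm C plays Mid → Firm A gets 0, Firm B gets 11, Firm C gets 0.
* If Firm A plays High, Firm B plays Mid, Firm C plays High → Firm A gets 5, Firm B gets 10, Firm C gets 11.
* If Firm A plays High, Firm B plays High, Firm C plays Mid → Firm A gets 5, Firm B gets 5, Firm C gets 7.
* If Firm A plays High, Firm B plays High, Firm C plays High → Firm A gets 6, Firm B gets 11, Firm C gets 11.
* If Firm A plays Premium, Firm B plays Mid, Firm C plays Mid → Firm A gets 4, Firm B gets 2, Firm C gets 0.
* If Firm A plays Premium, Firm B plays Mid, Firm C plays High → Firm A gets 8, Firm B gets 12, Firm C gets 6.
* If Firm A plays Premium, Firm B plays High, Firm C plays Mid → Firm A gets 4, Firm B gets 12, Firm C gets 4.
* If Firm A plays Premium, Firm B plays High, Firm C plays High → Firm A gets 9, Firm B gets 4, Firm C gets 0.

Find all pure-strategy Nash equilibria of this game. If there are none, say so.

(High, Mid, Mid): Firm A can switch to Premium (0 → 4). Not NE.
(High, Mid, High): Firm A can switch to Premium (5 → 8). Not NE.
(High, High, Mid): Firm B can switch to Mid (5 → 11). Not NE.
(High, High, High): Firm A can switch to Premium (6 → 9). Not NE.
(Premium, Mid, Mid): Firm B can switch to High (2 → 12). Not NE.
(Premium, Mid, High): Firm A gets 8, best alternative 5; Firm B gets 12, best alternative 4; Firm C gets 6, best alternative 0. No profitable deviation — NE.
(Premium, High, Mid): Firm A can switch to High (4 → 5). Not NE.
(Premium, High, High): Firm B can switch to Mid (4 → 12). Not NE.

Pure NE: (Premium, Mid, High)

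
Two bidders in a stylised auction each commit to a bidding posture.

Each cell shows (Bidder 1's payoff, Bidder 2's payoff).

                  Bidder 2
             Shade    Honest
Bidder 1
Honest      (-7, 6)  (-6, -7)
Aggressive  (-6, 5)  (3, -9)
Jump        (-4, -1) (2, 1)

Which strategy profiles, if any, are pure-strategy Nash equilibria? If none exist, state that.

There is no pure-strategy Nash equilibrium.

Bidder 1 against Shade: payoffs -7, -6, -4 → best response Jump.
Bidder 1 against Honest: payoffs -6, 3, 2 → best response Aggressive.
Bidder 2 against Honest: payoffs 6, -7 → best response Shade.
Bidder 2 against Aggressive: payoffs 5, -9 → best response Shade.
Bidder 2 against Jump: payoffs -1, 1 → best response Honest.
No profile is a mutual best response for all players.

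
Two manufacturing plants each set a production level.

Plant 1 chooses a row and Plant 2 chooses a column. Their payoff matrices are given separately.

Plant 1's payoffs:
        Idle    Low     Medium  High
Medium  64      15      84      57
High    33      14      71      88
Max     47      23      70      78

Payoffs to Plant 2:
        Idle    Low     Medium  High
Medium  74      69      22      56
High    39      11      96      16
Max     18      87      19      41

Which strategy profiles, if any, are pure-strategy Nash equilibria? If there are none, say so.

The pure Nash equilibria are (Medium, Idle); (Max, Low).

Mark each player's best response to every combination of opponents' strategies; a profile where every player is best-responding is a pure Nash equilibrium.
Plant 1 against Idle: payoffs 64, 33, 47 → best response Medium.
Plant 1 against Low: payoffs 15, 14, 23 → best response Max.
Plant 1 against Medium: payoffs 84, 71, 70 → best response Medium.
Plant 1 against High: payoffs 57, 88, 78 → best response High.
Plant 2 against Medium: payoffs 74, 69, 22, 56 → best response Idle.
Plant 2 against High: payoffs 39, 11, 96, 16 → best response Medium.
Plant 2 against Max: payoffs 18, 87, 19, 41 → best response Low.
Mutual best responses: (Medium, Idle); (Max, Low).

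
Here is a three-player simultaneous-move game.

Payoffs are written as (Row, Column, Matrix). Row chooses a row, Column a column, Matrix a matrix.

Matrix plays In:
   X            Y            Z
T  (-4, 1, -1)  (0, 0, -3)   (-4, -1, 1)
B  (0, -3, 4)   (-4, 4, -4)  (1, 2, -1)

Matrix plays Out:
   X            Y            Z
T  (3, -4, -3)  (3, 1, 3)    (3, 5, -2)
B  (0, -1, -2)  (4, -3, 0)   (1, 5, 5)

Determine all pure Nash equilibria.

(T, X, In): Row can switch to B (-4 → 0). Not NE.
(T, X, Out): Column can switch to Y (-4 → 1). Not NE.
(T, Y, In): Column can switch to X (0 → 1). Not NE.
(T, Y, Out): Row can switch to B (3 → 4). Not NE.
(T, Z, In): Row can switch to B (-4 → 1). Not NE.
(T, Z, Out): Matrix can switch to In (-2 → 1). Not NE.
(B, X, In): Column can switch to Y (-3 → 4). Not NE.
(B, X, Out): Row can switch to T (0 → 3). Not NE.
(B, Y, In): Row can switch to T (-4 → 0). Not NE.
(B, Y, Out): Column can switch to X (-3 → -1). Not NE.
(The remaining 2 profiles each have a profitable deviation by the same check.)

There is no pure-strategy Nash equilibrium.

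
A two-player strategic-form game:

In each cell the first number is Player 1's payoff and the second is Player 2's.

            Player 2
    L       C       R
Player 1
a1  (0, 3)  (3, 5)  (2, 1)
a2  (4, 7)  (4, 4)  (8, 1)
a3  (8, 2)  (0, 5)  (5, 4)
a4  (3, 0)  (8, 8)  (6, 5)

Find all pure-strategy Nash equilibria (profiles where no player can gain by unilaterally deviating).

The unique pure-strategy Nash equilibrium is (a4, C).

(a1, L): Player 1 can switch to a2 (0 → 4). Not NE.
(a1, C): Player 1 can switch to a2 (3 → 4). Not NE.
(a1, R): Player 1 can switch to a2 (2 → 8). Not NE.
(a2, L): Player 1 can switch to a3 (4 → 8). Not NE.
(a2, C): Player 1 can switch to a4 (4 → 8). Not NE.
(a2, R): Player 2 can switch to L (1 → 7). Not NE.
(a3, L): Player 2 can switch to C (2 → 5). Not NE.
(a3, C): Player 1 can switch to a1 (0 → 3). Not NE.
(a3, R): Player 1 can switch to a2 (5 → 8). Not NE.
(a4, L): Player 1 can switch to a2 (3 → 4). Not NE.
(a4, C): Player 1 gets 8, best alternative 4; Player 2 gets 8, best alternative 5. No profitable deviation — NE.
(a4, R): Player 1 can switch to a2 (6 → 8). Not NE.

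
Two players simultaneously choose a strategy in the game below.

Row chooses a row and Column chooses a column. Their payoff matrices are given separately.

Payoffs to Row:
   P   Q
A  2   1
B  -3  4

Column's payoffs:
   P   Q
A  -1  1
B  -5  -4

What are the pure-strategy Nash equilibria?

Pure NE: (B, Q)

For each strategy profile, look for a profitable unilateral deviation.
(A, P): Column can switch to Q (-1 → 1). Not NE.
(A, Q): Row can switch to B (1 → 4). Not NE.
(B, P): Row can switch to A (-3 → 2). Not NE.
(B, Q): Row gets 4, best alternative 1; Column gets -4, best alternative -5. No profitable deviation — NE.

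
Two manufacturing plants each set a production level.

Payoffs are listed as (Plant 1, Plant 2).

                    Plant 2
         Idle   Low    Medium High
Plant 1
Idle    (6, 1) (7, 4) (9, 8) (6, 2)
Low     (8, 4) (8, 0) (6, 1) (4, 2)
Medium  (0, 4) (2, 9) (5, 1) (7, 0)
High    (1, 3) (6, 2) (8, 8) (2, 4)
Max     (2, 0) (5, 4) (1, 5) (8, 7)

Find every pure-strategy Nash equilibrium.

Pure-strategy Nash equilibria: (Idle, Medium), (Low, Idle), (Max, High)

Check each profile: it is a Nash equilibrium iff no player can strictly gain by switching unilaterally.
(Idle, Idle): Plant 1 can switch to Low (6 → 8). Not NE.
(Idle, Low): Plant 1 can switch to Low (7 → 8). Not NE.
(Idle, Medium): Plant 1 gets 9, best alternative 8; Plant 2 gets 8, best alternative 4. No profitable deviation — NE.
(Idle, High): Plant 1 can switch to Medium (6 → 7). Not NE.
(Low, Idle): Plant 1 gets 8, best alternative 6; Plant 2 gets 4, best alternative 2. No profitable deviation — NE.
(Low, Low): Plant 2 can switch to Idle (0 → 4). Not NE.
(Low, Medium): Plant 1 can switch to Idle (6 → 9). Not NE.
(Low, High): Plant 1 can switch to Idle (4 → 6). Not NE.
(Max, High): Plant 1 gets 8, best alternative 7; Plant 2 gets 7, best alternative 5. No profitable deviation — NE.
(The remaining 11 profiles each have a profitable deviation by the same check.)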